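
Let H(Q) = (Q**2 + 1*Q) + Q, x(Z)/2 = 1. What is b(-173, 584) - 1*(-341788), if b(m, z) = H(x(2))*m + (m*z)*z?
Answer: -58662284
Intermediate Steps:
x(Z) = 2 (x(Z) = 2*1 = 2)
H(Q) = Q**2 + 2*Q (H(Q) = (Q**2 + Q) + Q = (Q + Q**2) + Q = Q**2 + 2*Q)
b(m, z) = 8*m + m*z**2 (b(m, z) = (2*(2 + 2))*m + (m*z)*z = (2*4)*m + m*z**2 = 8*m + m*z**2)
b(-173, 584) - 1*(-341788) = -173*(8 + 584**2) - 1*(-341788) = -173*(8 + 341056) + 341788 = -173*341064 + 341788 = -59004072 + 341788 = -58662284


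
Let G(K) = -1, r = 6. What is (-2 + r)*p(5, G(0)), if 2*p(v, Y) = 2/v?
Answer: ⅘ ≈ 0.80000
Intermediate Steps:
p(v, Y) = 1/v (p(v, Y) = (2/v)/2 = 1/v)
(-2 + r)*p(5, G(0)) = (-2 + 6)/5 = 4*(⅕) = ⅘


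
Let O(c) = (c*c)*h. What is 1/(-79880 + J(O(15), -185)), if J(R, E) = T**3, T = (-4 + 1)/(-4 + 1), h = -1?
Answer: -1/79879 ≈ -1.2519e-5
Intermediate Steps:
O(c) = -c**2 (O(c) = (c*c)*(-1) = c**2*(-1) = -c**2)
T = 1 (T = -3/(-3) = -3*(-1/3) = 1)
J(R, E) = 1 (J(R, E) = 1**3 = 1)
1/(-79880 + J(O(15), -185)) = 1/(-79880 + 1) = 1/(-79879) = -1/79879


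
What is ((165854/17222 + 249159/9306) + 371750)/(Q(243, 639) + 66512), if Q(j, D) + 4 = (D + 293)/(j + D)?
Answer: 1459843235278239/261152089884356 ≈ 5.5900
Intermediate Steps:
Q(j, D) = -4 + (293 + D)/(D + j) (Q(j, D) = -4 + (D + 293)/(j + D) = -4 + (293 + D)/(D + j))
((165854/17222 + 249159/9306) + 371750)/(Q(243, 639) + 66512) = ((165854/17222 + 249159/9306) + 371750)/((293 - 4*243 - 3*639)/(639 + 243) + 66512) = ((165854*(1/17222) + 249159*(1/9306)) + 371750)/((293 - 972 - 1917)/882 + 66512) = ((82927/8611 + 83053/3102) + 371750)/((1/882)*(-2596) + 66512) = (972408937/26711322 + 371750)/(-1298/441 + 66512) = 9930906362437/(26711322*(29330494/441)) = (9930906362437/26711322)*(441/29330494) = 1459843235278239/261152089884356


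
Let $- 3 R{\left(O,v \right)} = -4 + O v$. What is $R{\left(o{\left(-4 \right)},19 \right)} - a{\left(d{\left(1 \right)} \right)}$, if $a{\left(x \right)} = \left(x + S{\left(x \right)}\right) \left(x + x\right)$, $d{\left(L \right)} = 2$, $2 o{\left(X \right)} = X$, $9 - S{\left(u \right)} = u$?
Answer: $-22$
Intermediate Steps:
$S{\left(u \right)} = 9 - u$
$o{\left(X \right)} = \frac{X}{2}$
$R{\left(O,v \right)} = \frac{4}{3} - \frac{O v}{3}$ ($R{\left(O,v \right)} = - \frac{-4 + O v}{3} = \frac{4}{3} - \frac{O v}{3}$)
$a{\left(x \right)} = 18 x$ ($a{\left(x \right)} = \left(x - \left(-9 + x\right)\right) \left(x + x\right) = 9 \cdot 2 x = 18 x$)
$R{\left(o{\left(-4 \right)},19 \right)} - a{\left(d{\left(1 \right)} \right)} = \left(\frac{4}{3} - \frac{1}{3} \cdot \frac{1}{2} \left(-4\right) 19\right) - 18 \cdot 2 = \left(\frac{4}{3} - \left(- \frac{2}{3}\right) 19\right) - 36 = \left(\frac{4}{3} + \frac{38}{3}\right) - 36 = 14 - 36 = -22$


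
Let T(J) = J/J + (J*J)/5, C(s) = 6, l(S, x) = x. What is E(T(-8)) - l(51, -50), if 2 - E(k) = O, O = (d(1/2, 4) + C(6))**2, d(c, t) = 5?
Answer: -69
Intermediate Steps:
T(J) = 1 + J**2/5 (T(J) = 1 + J**2*(1/5) = 1 + J**2/5)
O = 121 (O = (5 + 6)**2 = 11**2 = 121)
E(k) = -119 (E(k) = 2 - 1*121 = 2 - 121 = -119)
E(T(-8)) - l(51, -50) = -119 - 1*(-50) = -119 + 50 = -69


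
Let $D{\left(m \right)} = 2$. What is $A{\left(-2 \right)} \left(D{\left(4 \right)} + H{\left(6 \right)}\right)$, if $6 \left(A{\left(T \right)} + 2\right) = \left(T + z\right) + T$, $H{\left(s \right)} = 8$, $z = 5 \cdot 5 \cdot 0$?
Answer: $- \frac{80}{3} \approx -26.667$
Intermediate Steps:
$z = 0$ ($z = 25 \cdot 0 = 0$)
$A{\left(T \right)} = -2 + \frac{T}{3}$ ($A{\left(T \right)} = -2 + \frac{\left(T + 0\right) + T}{6} = -2 + \frac{T + T}{6} = -2 + \frac{2 T}{6} = -2 + \frac{T}{3}$)
$A{\left(-2 \right)} \left(D{\left(4 \right)} + H{\left(6 \right)}\right) = \left(-2 + \frac{1}{3} \left(-2\right)\right) \left(2 + 8\right) = \left(-2 - \frac{2}{3}\right) 10 = \left(- \frac{8}{3}\right) 10 = - \frac{80}{3}$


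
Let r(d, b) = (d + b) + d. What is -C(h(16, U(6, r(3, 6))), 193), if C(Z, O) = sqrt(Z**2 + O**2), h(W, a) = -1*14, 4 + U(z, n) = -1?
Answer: -sqrt(37445) ≈ -193.51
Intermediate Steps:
r(d, b) = b + 2*d (r(d, b) = (b + d) + d = b + 2*d)
U(z, n) = -5 (U(z, n) = -4 - 1 = -5)
h(W, a) = -14
C(Z, O) = sqrt(O**2 + Z**2)
-C(h(16, U(6, r(3, 6))), 193) = -sqrt(193**2 + (-14)**2) = -sqrt(37249 + 196) = -sqrt(37445)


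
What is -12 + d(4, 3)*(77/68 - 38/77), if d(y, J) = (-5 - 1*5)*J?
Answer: -81591/2618 ≈ -31.165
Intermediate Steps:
d(y, J) = -10*J (d(y, J) = (-5 - 5)*J = -10*J)
-12 + d(4, 3)*(77/68 - 38/77) = -12 + (-10*3)*(77/68 - 38/77) = -12 - 30*(77*(1/68) - 38*1/77) = -12 - 30*(77/68 - 38/77) = -12 - 30*3345/5236 = -12 - 50175/2618 = -81591/2618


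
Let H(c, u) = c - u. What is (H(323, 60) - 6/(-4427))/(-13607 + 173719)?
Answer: 1164307/708815824 ≈ 0.0016426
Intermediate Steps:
(H(323, 60) - 6/(-4427))/(-13607 + 173719) = ((323 - 1*60) - 6/(-4427))/(-13607 + 173719) = ((323 - 60) - 6*(-1/4427))/160112 = (263 + 6/4427)*(1/160112) = (1164307/4427)*(1/160112) = 1164307/708815824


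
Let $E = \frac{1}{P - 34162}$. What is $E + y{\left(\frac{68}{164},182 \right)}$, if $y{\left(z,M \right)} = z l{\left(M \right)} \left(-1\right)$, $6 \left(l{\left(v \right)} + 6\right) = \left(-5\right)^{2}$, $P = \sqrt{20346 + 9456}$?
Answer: $\frac{109111461401}{143542530366} - \frac{\sqrt{29802}}{1167012442} \approx 0.76013$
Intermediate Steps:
$P = \sqrt{29802} \approx 172.63$
$l{\left(v \right)} = - \frac{11}{6}$ ($l{\left(v \right)} = -6 + \frac{\left(-5\right)^{2}}{6} = -6 + \frac{1}{6} \cdot 25 = -6 + \frac{25}{6} = - \frac{11}{6}$)
$y{\left(z,M \right)} = \frac{11 z}{6}$ ($y{\left(z,M \right)} = z \left(- \frac{11}{6}\right) \left(-1\right) = - \frac{11 z}{6} \left(-1\right) = \frac{11 z}{6}$)
$E = \frac{1}{-34162 + \sqrt{29802}}$ ($E = \frac{1}{\sqrt{29802} - 34162} = \frac{1}{-34162 + \sqrt{29802}} \approx -2.9421 \cdot 10^{-5}$)
$E + y{\left(\frac{68}{164},182 \right)} = \left(- \frac{17081}{583506221} - \frac{\sqrt{29802}}{1167012442}\right) + \frac{11 \cdot \frac{68}{164}}{6} = \left(- \frac{17081}{583506221} - \frac{\sqrt{29802}}{1167012442}\right) + \frac{11 \cdot 68 \cdot \frac{1}{164}}{6} = \left(- \frac{17081}{583506221} - \frac{\sqrt{29802}}{1167012442}\right) + \frac{11}{6} \cdot \frac{17}{41} = \left(- \frac{17081}{583506221} - \frac{\sqrt{29802}}{1167012442}\right) + \frac{187}{246} = \frac{109111461401}{143542530366} - \frac{\sqrt{29802}}{1167012442}$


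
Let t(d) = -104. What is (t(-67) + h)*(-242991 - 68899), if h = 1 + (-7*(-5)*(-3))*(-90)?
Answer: -2915235830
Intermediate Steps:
h = 9451 (h = 1 + (35*(-3))*(-90) = 1 - 105*(-90) = 1 + 9450 = 9451)
(t(-67) + h)*(-242991 - 68899) = (-104 + 9451)*(-242991 - 68899) = 9347*(-311890) = -2915235830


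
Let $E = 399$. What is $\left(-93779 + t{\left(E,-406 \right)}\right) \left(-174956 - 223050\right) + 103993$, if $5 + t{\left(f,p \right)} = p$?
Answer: $37488289133$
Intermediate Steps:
$t{\left(f,p \right)} = -5 + p$
$\left(-93779 + t{\left(E,-406 \right)}\right) \left(-174956 - 223050\right) + 103993 = \left(-93779 - 411\right) \left(-174956 - 223050\right) + 103993 = \left(-93779 - 411\right) \left(-398006\right) + 103993 = \left(-94190\right) \left(-398006\right) + 103993 = 37488185140 + 103993 = 37488289133$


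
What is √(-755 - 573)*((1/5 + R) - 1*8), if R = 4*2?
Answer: 4*I*√83/5 ≈ 7.2883*I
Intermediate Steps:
R = 8
√(-755 - 573)*((1/5 + R) - 1*8) = √(-755 - 573)*((1/5 + 8) - 1*8) = √(-1328)*((⅕ + 8) - 8) = (4*I*√83)*(41/5 - 8) = (4*I*√83)*(⅕) = 4*I*√83/5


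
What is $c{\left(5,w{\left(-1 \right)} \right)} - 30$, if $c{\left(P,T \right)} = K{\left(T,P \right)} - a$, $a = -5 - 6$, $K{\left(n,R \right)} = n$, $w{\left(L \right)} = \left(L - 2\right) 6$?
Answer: $-37$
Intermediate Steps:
$w{\left(L \right)} = -12 + 6 L$ ($w{\left(L \right)} = \left(-2 + L\right) 6 = -12 + 6 L$)
$a = -11$ ($a = -5 - 6 = -11$)
$c{\left(P,T \right)} = 11 + T$ ($c{\left(P,T \right)} = T - -11 = T + 11 = 11 + T$)
$c{\left(5,w{\left(-1 \right)} \right)} - 30 = \left(11 + \left(-12 + 6 \left(-1\right)\right)\right) - 30 = \left(11 - 18\right) - 30 = -7 - 30 = -37$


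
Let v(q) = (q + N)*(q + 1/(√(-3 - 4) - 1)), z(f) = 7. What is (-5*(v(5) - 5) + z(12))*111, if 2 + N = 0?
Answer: -36519/8 + 1665*I*√7/8 ≈ -4564.9 + 550.65*I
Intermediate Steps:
N = -2 (N = -2 + 0 = -2)
v(q) = (-2 + q)*(q + 1/(-1 + I*√7)) (v(q) = (q - 2)*(q + 1/(√(-3 - 4) - 1)) = (-2 + q)*(q + 1/(√(-7) - 1)) = (-2 + q)*(q + 1/(I*√7 - 1)) = (-2 + q)*(q + 1/(-1 + I*√7)))
(-5*(v(5) - 5) + z(12))*111 = (-5*((¼ + 5² - 17/8*5 + I*√7/4 - ⅛*I*5*√7) - 5) + 7)*111 = (-5*((¼ + 25 - 85/8 + I*√7/4 - 5*I*√7/8) - 5) + 7)*111 = (-5*((117/8 - 3*I*√7/8) - 5) + 7)*111 = (-5*(77/8 - 3*I*√7/8) + 7)*111 = ((-385/8 + 15*I*√7/8) + 7)*111 = (-329/8 + 15*I*√7/8)*111 = -36519/8 + 1665*I*√7/8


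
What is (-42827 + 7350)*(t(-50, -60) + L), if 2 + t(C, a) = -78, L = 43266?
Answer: -1532109722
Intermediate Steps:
t(C, a) = -80 (t(C, a) = -2 - 78 = -80)
(-42827 + 7350)*(t(-50, -60) + L) = (-42827 + 7350)*(-80 + 43266) = -35477*43186 = -1532109722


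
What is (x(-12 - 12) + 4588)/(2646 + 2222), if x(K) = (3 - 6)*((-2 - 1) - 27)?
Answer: 2339/2434 ≈ 0.96097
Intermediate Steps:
x(K) = 90 (x(K) = -3*(-3 - 27) = -3*(-30) = 90)
(x(-12 - 12) + 4588)/(2646 + 2222) = (90 + 4588)/(2646 + 2222) = 4678/4868 = 4678*(1/4868) = 2339/2434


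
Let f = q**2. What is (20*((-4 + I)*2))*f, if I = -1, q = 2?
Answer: -800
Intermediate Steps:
f = 4 (f = 2**2 = 4)
(20*((-4 + I)*2))*f = (20*((-4 - 1)*2))*4 = (20*(-5*2))*4 = (20*(-10))*4 = -200*4 = -800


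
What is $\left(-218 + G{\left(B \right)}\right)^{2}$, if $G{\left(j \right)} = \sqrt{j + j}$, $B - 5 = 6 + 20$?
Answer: $\left(218 - \sqrt{62}\right)^{2} \approx 44153.0$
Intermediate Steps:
$B = 31$ ($B = 5 + \left(6 + 20\right) = 5 + 26 = 31$)
$G{\left(j \right)} = \sqrt{2} \sqrt{j}$ ($G{\left(j \right)} = \sqrt{2 j} = \sqrt{2} \sqrt{j}$)
$\left(-218 + G{\left(B \right)}\right)^{2} = \left(-218 + \sqrt{2} \sqrt{31}\right)^{2} = \left(-218 + \sqrt{62}\right)^{2}$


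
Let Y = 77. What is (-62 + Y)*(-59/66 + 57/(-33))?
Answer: -865/22 ≈ -39.318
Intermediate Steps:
(-62 + Y)*(-59/66 + 57/(-33)) = (-62 + 77)*(-59/66 + 57/(-33)) = 15*(-59*1/66 + 57*(-1/33)) = 15*(-59/66 - 19/11) = 15*(-173/66) = -865/22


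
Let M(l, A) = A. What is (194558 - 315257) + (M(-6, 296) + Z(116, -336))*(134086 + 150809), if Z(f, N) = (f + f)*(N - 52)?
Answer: -25560900099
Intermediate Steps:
Z(f, N) = 2*f*(-52 + N) (Z(f, N) = (2*f)*(-52 + N) = 2*f*(-52 + N))
(194558 - 315257) + (M(-6, 296) + Z(116, -336))*(134086 + 150809) = (194558 - 315257) + (296 + 2*116*(-52 - 336))*(134086 + 150809) = -120699 + (296 + 2*116*(-388))*284895 = -120699 + (296 - 90016)*284895 = -120699 - 89720*284895 = -120699 - 25560779400 = -25560900099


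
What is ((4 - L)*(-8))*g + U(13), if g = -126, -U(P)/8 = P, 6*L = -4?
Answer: 4600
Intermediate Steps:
L = -⅔ (L = (⅙)*(-4) = -⅔ ≈ -0.66667)
U(P) = -8*P
((4 - L)*(-8))*g + U(13) = ((4 - 1*(-⅔))*(-8))*(-126) - 8*13 = ((4 + ⅔)*(-8))*(-126) - 104 = ((14/3)*(-8))*(-126) - 104 = -112/3*(-126) - 104 = 4704 - 104 = 4600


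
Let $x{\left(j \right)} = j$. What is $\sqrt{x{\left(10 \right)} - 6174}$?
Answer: $2 i \sqrt{1541} \approx 78.511 i$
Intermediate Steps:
$\sqrt{x{\left(10 \right)} - 6174} = \sqrt{10 - 6174} = \sqrt{-6164} = 2 i \sqrt{1541}$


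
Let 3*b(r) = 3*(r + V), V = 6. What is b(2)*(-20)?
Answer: -160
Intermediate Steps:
b(r) = 6 + r (b(r) = (3*(r + 6))/3 = (3*(6 + r))/3 = (18 + 3*r)/3 = 6 + r)
b(2)*(-20) = (6 + 2)*(-20) = 8*(-20) = -160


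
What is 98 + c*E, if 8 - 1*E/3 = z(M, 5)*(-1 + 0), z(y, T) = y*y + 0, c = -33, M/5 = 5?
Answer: -62569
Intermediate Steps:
M = 25 (M = 5*5 = 25)
z(y, T) = y**2 (z(y, T) = y**2 + 0 = y**2)
E = 1899 (E = 24 - 3*25**2*(-1 + 0) = 24 - 1875*(-1) = 24 - 3*(-625) = 24 + 1875 = 1899)
98 + c*E = 98 - 33*1899 = 98 - 62667 = -62569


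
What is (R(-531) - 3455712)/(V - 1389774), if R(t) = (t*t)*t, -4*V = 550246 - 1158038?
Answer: 153177003/1237826 ≈ 123.75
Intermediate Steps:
V = 151948 (V = -(550246 - 1158038)/4 = -¼*(-607792) = 151948)
R(t) = t³ (R(t) = t²*t = t³)
(R(-531) - 3455712)/(V - 1389774) = ((-531)³ - 3455712)/(151948 - 1389774) = (-149721291 - 3455712)/(-1237826) = -153177003*(-1/1237826) = 153177003/1237826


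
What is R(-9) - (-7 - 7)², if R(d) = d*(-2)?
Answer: -178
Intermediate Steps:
R(d) = -2*d
R(-9) - (-7 - 7)² = -2*(-9) - (-7 - 7)² = 18 - 1*(-14)² = 18 - 1*196 = 18 - 196 = -178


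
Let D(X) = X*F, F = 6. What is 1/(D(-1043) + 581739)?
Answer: 1/575481 ≈ 1.7377e-6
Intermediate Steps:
D(X) = 6*X (D(X) = X*6 = 6*X)
1/(D(-1043) + 581739) = 1/(6*(-1043) + 581739) = 1/(-6258 + 581739) = 1/575481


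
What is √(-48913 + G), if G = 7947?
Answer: I*√40966 ≈ 202.4*I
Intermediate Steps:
√(-48913 + G) = √(-48913 + 7947) = √(-40966) = I*√40966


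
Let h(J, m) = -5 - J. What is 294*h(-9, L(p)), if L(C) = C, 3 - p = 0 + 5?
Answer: 1176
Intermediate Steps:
p = -2 (p = 3 - (0 + 5) = 3 - 1*5 = 3 - 5 = -2)
294*h(-9, L(p)) = 294*(-5 - 1*(-9)) = 294*(-5 + 9) = 294*4 = 1176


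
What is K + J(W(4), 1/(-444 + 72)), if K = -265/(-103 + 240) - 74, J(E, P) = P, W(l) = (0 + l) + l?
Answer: -3870053/50964 ≈ -75.937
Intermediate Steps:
W(l) = 2*l (W(l) = l + l = 2*l)
K = -10403/137 (K = -265/137 - 74 = -10403/137 ≈ -75.934)
K + J(W(4), 1/(-444 + 72)) = -10403/137 + 1/(-444 + 72) = -10403/137 + 1/(-372) = -10403/137 - 1/372 = -3870053/50964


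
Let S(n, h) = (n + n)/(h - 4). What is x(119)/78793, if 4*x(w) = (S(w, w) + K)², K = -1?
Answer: 15129/4168149700 ≈ 3.6297e-6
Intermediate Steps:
S(n, h) = 2*n/(-4 + h) (S(n, h) = (2*n)/(-4 + h) = 2*n/(-4 + h))
x(w) = (-1 + 2*w/(-4 + w))²/4 (x(w) = (2*w/(-4 + w) - 1)²/4 = (-1 + 2*w/(-4 + w))²/4)
x(119)/78793 = ((4 + 119)²/(4*(-4 + 119)²))/78793 = ((¼)*123²/115²)*(1/78793) = ((¼)*(1/13225)*15129)*(1/78793) = (15129/52900)*(1/78793) = 15129/4168149700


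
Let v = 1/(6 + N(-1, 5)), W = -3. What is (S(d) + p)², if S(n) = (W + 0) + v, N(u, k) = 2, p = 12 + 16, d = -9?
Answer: 40401/64 ≈ 631.27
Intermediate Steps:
p = 28
v = ⅛ (v = 1/(6 + 2) = 1/8 = ⅛ ≈ 0.12500)
S(n) = -23/8 (S(n) = (-3 + 0) + ⅛ = -3 + ⅛ = -23/8)
(S(d) + p)² = (-23/8 + 28)² = (201/8)² = 40401/64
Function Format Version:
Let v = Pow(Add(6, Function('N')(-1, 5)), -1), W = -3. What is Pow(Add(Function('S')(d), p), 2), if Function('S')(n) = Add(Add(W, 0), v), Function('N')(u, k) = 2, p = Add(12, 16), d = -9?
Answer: Rational(40401, 64) ≈ 631.27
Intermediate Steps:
p = 28
v = Rational(1, 8) (v = Pow(Add(6, 2), -1) = Pow(8, -1) = Rational(1, 8) ≈ 0.12500)
Function('S')(n) = Rational(-23, 8) (Function('S')(n) = Add(Add(-3, 0), Rational(1, 8)) = Add(-3, Rational(1, 8)) = Rational(-23, 8))
Pow(Add(Function('S')(d), p), 2) = Pow(Add(Rational(-23, 8), 28), 2) = Pow(Rational(201, 8), 2) = Rational(40401, 64)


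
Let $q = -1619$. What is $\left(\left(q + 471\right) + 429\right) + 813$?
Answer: $94$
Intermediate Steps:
$\left(\left(q + 471\right) + 429\right) + 813 = \left(\left(-1619 + 471\right) + 429\right) + 813 = \left(-1148 + 429\right) + 813 = -719 + 813 = 94$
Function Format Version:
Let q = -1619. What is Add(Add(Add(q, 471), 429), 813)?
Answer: 94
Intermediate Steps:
Add(Add(Add(q, 471), 429), 813) = Add(Add(Add(-1619, 471), 429), 813) = Add(Add(-1148, 429), 813) = Add(-719, 813) = 94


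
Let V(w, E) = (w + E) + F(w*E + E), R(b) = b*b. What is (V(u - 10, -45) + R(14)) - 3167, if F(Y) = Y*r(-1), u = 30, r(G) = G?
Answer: -2051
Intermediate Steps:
R(b) = b**2
F(Y) = -Y (F(Y) = Y*(-1) = -Y)
V(w, E) = w - E*w (V(w, E) = (w + E) - (w*E + E) = (E + w) - (E*w + E) = (E + w) - (E + E*w) = (E + w) + (-E - E*w) = w - E*w)
(V(u - 10, -45) + R(14)) - 3167 = ((30 - 10)*(1 - 1*(-45)) + 14**2) - 3167 = (20*(1 + 45) + 196) - 3167 = (20*46 + 196) - 3167 = (920 + 196) - 3167 = 1116 - 3167 = -2051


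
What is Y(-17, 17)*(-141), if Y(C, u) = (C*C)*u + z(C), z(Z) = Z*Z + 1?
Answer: -733623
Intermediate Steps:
z(Z) = 1 + Z² (z(Z) = Z² + 1 = 1 + Z²)
Y(C, u) = 1 + C² + u*C² (Y(C, u) = (C*C)*u + (1 + C²) = C²*u + (1 + C²) = u*C² + (1 + C²) = 1 + C² + u*C²)
Y(-17, 17)*(-141) = (1 + (-17)² + 17*(-17)²)*(-141) = (1 + 289 + 17*289)*(-141) = (1 + 289 + 4913)*(-141) = 5203*(-141) = -733623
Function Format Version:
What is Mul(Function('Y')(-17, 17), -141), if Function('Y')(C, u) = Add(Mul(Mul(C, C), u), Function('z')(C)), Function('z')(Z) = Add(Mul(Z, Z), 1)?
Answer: -733623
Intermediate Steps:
Function('z')(Z) = Add(1, Pow(Z, 2)) (Function('z')(Z) = Add(Pow(Z, 2), 1) = Add(1, Pow(Z, 2)))
Function('Y')(C, u) = Add(1, Pow(C, 2), Mul(u, Pow(C, 2))) (Function('Y')(C, u) = Add(Mul(Mul(C, C), u), Add(1, Pow(C, 2))) = Add(Mul(Pow(C, 2), u), Add(1, Pow(C, 2))) = Add(Mul(u, Pow(C, 2)), Add(1, Pow(C, 2))) = Add(1, Pow(C, 2), Mul(u, Pow(C, 2))))
Mul(Function('Y')(-17, 17), -141) = Mul(Add(1, Pow(-17, 2), Mul(17, Pow(-17, 2))), -141) = Mul(Add(1, 289, Mul(17, 289)), -141) = Mul(Add(1, 289, 4913), -141) = Mul(5203, -141) = -733623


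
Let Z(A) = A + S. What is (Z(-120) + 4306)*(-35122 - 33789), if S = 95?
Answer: -295007991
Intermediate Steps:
Z(A) = 95 + A (Z(A) = A + 95 = 95 + A)
(Z(-120) + 4306)*(-35122 - 33789) = ((95 - 120) + 4306)*(-35122 - 33789) = (-25 + 4306)*(-68911) = 4281*(-68911) = -295007991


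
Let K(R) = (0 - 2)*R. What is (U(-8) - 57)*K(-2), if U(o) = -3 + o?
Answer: -272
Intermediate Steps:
K(R) = -2*R
(U(-8) - 57)*K(-2) = ((-3 - 8) - 57)*(-2*(-2)) = (-11 - 57)*4 = -68*4 = -272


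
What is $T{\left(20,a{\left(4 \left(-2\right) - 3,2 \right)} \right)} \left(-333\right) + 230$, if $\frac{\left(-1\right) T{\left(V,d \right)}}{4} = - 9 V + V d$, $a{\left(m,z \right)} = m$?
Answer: $-532570$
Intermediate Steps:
$T{\left(V,d \right)} = 36 V - 4 V d$ ($T{\left(V,d \right)} = - 4 \left(- 9 V + V d\right) = 36 V - 4 V d$)
$T{\left(20,a{\left(4 \left(-2\right) - 3,2 \right)} \right)} \left(-333\right) + 230 = 4 \cdot 20 \left(9 - \left(4 \left(-2\right) - 3\right)\right) \left(-333\right) + 230 = 4 \cdot 20 \left(9 - \left(-8 - 3\right)\right) \left(-333\right) + 230 = 4 \cdot 20 \left(9 - -11\right) \left(-333\right) + 230 = 4 \cdot 20 \left(9 + 11\right) \left(-333\right) + 230 = 4 \cdot 20 \cdot 20 \left(-333\right) + 230 = 1600 \left(-333\right) + 230 = -532800 + 230 = -532570$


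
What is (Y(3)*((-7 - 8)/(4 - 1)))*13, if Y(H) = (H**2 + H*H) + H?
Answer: -1365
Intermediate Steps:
Y(H) = H + 2*H**2 (Y(H) = (H**2 + H**2) + H = 2*H**2 + H = H + 2*H**2)
(Y(3)*((-7 - 8)/(4 - 1)))*13 = ((3*(1 + 2*3))*((-7 - 8)/(4 - 1)))*13 = ((3*(1 + 6))*(-15/3))*13 = ((3*7)*(-15*1/3))*13 = (21*(-5))*13 = -105*13 = -1365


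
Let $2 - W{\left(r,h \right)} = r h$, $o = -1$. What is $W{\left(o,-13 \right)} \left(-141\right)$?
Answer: $1551$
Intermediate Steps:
$W{\left(r,h \right)} = 2 - h r$ ($W{\left(r,h \right)} = 2 - r h = 2 - h r$)
$W{\left(o,-13 \right)} \left(-141\right) = \left(2 - \left(-13\right) \left(-1\right)\right) \left(-141\right) = \left(2 - 13\right) \left(-141\right) = \left(-11\right) \left(-141\right) = 1551$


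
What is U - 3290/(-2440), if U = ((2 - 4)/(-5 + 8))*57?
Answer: -8943/244 ≈ -36.652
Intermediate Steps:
U = -38 (U = -2/3*57 = -2*⅓*57 = -⅔*57 = -38)
U - 3290/(-2440) = -38 - 3290/(-2440) = -38 - 3290*(-1/2440) = -38 + 329/244 = -8943/244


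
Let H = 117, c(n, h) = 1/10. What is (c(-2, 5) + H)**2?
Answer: 1371241/100 ≈ 13712.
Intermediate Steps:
c(n, h) = 1/10
(c(-2, 5) + H)**2 = (1/10 + 117)**2 = (1171/10)**2 = 1371241/100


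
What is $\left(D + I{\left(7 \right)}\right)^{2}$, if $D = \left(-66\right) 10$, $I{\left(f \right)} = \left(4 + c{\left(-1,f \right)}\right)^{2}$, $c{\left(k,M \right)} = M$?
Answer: $290521$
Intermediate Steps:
$I{\left(f \right)} = \left(4 + f\right)^{2}$
$D = -660$
$\left(D + I{\left(7 \right)}\right)^{2} = \left(-660 + \left(4 + 7\right)^{2}\right)^{2} = \left(-660 + 11^{2}\right)^{2} = \left(-660 + 121\right)^{2} = \left(-539\right)^{2} = 290521$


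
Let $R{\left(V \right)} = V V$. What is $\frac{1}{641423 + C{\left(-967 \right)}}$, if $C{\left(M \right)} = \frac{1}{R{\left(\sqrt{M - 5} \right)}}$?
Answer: $\frac{972}{623463155} \approx 1.559 \cdot 10^{-6}$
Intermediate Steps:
$R{\left(V \right)} = V^{2}$
$C{\left(M \right)} = \frac{1}{-5 + M}$ ($C{\left(M \right)} = \frac{1}{\left(\sqrt{M - 5}\right)^{2}} = \frac{1}{\left(\sqrt{-5 + M}\right)^{2}} = \frac{1}{-5 + M}$)
$\frac{1}{641423 + C{\left(-967 \right)}} = \frac{1}{641423 + \frac{1}{-5 - 967}} = \frac{1}{641423 + \frac{1}{-972}} = \frac{1}{641423 - \frac{1}{972}} = \frac{1}{\frac{623463155}{972}} = \frac{972}{623463155}$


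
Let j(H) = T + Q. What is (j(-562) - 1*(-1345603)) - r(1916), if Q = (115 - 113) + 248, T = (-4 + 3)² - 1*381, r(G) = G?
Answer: 1343557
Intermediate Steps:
T = -380 (T = (-1)² - 381 = 1 - 381 = -380)
Q = 250 (Q = 2 + 248 = 250)
j(H) = -130 (j(H) = -380 + 250 = -130)
(j(-562) - 1*(-1345603)) - r(1916) = (-130 - 1*(-1345603)) - 1*1916 = (-130 + 1345603) - 1916 = 1345473 - 1916 = 1343557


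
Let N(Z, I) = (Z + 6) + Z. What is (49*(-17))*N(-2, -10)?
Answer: -1666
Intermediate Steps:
N(Z, I) = 6 + 2*Z (N(Z, I) = (6 + Z) + Z = 6 + 2*Z)
(49*(-17))*N(-2, -10) = (49*(-17))*(6 + 2*(-2)) = -833*(6 - 4) = -833*2 = -1666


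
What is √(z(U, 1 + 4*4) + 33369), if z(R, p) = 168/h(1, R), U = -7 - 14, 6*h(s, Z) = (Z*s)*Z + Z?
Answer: √834285/5 ≈ 182.68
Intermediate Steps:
h(s, Z) = Z/6 + s*Z²/6 (h(s, Z) = ((Z*s)*Z + Z)/6 = (s*Z² + Z)/6 = (Z + s*Z²)/6 = Z/6 + s*Z²/6)
U = -21
z(R, p) = 1008/(R*(1 + R)) (z(R, p) = 168/((R*(1 + R*1)/6)) = 168/((R*(1 + R)/6)) = 168*(6/(R*(1 + R))) = 1008/(R*(1 + R)))
√(z(U, 1 + 4*4) + 33369) = √(1008/(-21*(1 - 21)) + 33369) = √(1008*(-1/21)/(-20) + 33369) = √(1008*(-1/21)*(-1/20) + 33369) = √(12/5 + 33369) = √(166857/5) = √834285/5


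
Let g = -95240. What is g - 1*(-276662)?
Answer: 181422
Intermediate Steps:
g - 1*(-276662) = -95240 - 1*(-276662) = -95240 + 276662 = 181422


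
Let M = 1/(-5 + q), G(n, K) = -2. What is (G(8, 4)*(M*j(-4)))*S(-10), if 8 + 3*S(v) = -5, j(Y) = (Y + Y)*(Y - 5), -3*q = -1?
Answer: -936/7 ≈ -133.71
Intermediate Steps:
q = ⅓ (q = -⅓*(-1) = ⅓ ≈ 0.33333)
M = -3/14 (M = 1/(-5 + ⅓) = 1/(-14/3) = -3/14 ≈ -0.21429)
j(Y) = 2*Y*(-5 + Y) (j(Y) = (2*Y)*(-5 + Y) = 2*Y*(-5 + Y))
S(v) = -13/3 (S(v) = -8/3 + (⅓)*(-5) = -8/3 - 5/3 = -13/3)
(G(8, 4)*(M*j(-4)))*S(-10) = -(-3)*2*(-4)*(-5 - 4)/7*(-13/3) = -(-3)*2*(-4)*(-9)/7*(-13/3) = -(-3)*72/7*(-13/3) = -2*(-108/7)*(-13/3) = (216/7)*(-13/3) = -936/7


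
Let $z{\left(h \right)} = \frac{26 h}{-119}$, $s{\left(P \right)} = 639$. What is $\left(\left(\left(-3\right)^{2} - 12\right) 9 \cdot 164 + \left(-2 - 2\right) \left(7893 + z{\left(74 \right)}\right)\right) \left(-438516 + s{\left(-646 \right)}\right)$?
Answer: $\frac{1872495166608}{119} \approx 1.5735 \cdot 10^{10}$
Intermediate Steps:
$z{\left(h \right)} = - \frac{26 h}{119}$ ($z{\left(h \right)} = 26 h \left(- \frac{1}{119}\right) = - \frac{26 h}{119}$)
$\left(\left(\left(-3\right)^{2} - 12\right) 9 \cdot 164 + \left(-2 - 2\right) \left(7893 + z{\left(74 \right)}\right)\right) \left(-438516 + s{\left(-646 \right)}\right) = \left(\left(\left(-3\right)^{2} - 12\right) 9 \cdot 164 + \left(-2 - 2\right) \left(7893 - \frac{1924}{119}\right)\right) \left(-438516 + 639\right) = \left(\left(9 - 12\right) 9 \cdot 164 - 4 \left(7893 - \frac{1924}{119}\right)\right) \left(-437877\right) = \left(\left(-3\right) 9 \cdot 164 - \frac{3749372}{119}\right) \left(-437877\right) = \left(\left(-27\right) 164 - \frac{3749372}{119}\right) \left(-437877\right) = \left(-4428 - \frac{3749372}{119}\right) \left(-437877\right) = \left(- \frac{4276304}{119}\right) \left(-437877\right) = \frac{1872495166608}{119}$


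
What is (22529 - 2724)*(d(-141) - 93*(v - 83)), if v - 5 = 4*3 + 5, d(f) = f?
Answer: 109561260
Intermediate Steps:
v = 22 (v = 5 + (4*3 + 5) = 5 + (12 + 5) = 5 + 17 = 22)
(22529 - 2724)*(d(-141) - 93*(v - 83)) = (22529 - 2724)*(-141 - 93*(22 - 83)) = 19805*(-141 - 93*(-61)) = 19805*(-141 + 5673) = 19805*5532 = 109561260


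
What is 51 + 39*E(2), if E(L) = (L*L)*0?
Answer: 51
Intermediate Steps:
E(L) = 0 (E(L) = L**2*0 = 0)
51 + 39*E(2) = 51 + 39*0 = 51 + 0 = 51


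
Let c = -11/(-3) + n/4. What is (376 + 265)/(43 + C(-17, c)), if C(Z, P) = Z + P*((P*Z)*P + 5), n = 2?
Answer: -138456/255509 ≈ -0.54188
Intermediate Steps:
c = 25/6 (c = -11/(-3) + 2/4 = -11*(-⅓) + 2*(¼) = 11/3 + ½ = 25/6 ≈ 4.1667)
C(Z, P) = Z + P*(5 + Z*P²) (C(Z, P) = Z + P*(Z*P² + 5) = Z + P*(5 + Z*P²))
(376 + 265)/(43 + C(-17, c)) = (376 + 265)/(43 + (-17 + 5*(25/6) - 17*(25/6)³)) = 641/(43 + (-17 + 125/6 - 17*15625/216)) = 641/(43 + (-17 + 125/6 - 265625/216)) = 641/(43 - 264797/216) = 641/(-255509/216) = 641*(-216/255509) = -138456/255509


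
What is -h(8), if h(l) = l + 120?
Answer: -128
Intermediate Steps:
h(l) = 120 + l
-h(8) = -(120 + 8) = -1*128 = -128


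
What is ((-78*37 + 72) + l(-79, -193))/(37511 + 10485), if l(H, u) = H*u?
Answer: 12433/47996 ≈ 0.25904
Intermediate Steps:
((-78*37 + 72) + l(-79, -193))/(37511 + 10485) = ((-78*37 + 72) - 79*(-193))/(37511 + 10485) = ((-2886 + 72) + 15247)/47996 = (-2814 + 15247)*(1/47996) = 12433*(1/47996) = 12433/47996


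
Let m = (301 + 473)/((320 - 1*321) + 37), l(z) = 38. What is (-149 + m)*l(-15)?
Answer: -4845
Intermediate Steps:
m = 43/2 (m = 774/((320 - 321) + 37) = 774/(-1 + 37) = 774/36 = 774*(1/36) = 43/2 ≈ 21.500)
(-149 + m)*l(-15) = (-149 + 43/2)*38 = -255/2*38 = -4845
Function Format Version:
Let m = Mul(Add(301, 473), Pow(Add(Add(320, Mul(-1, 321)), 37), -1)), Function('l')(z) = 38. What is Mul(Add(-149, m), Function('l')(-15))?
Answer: -4845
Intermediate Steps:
m = Rational(43, 2) (m = Mul(774, Pow(Add(Add(320, -321), 37), -1)) = Mul(774, Pow(Add(-1, 37), -1)) = Mul(774, Pow(36, -1)) = Mul(774, Rational(1, 36)) = Rational(43, 2) ≈ 21.500)
Mul(Add(-149, m), Function('l')(-15)) = Mul(Add(-149, Rational(43, 2)), 38) = Mul(Rational(-255, 2), 38) = -4845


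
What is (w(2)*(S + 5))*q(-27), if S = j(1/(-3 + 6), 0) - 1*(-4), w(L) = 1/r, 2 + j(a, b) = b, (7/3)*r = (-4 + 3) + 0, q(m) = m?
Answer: 441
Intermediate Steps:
r = -3/7 (r = 3*((-4 + 3) + 0)/7 = 3*(-1 + 0)/7 = (3/7)*(-1) = -3/7 ≈ -0.42857)
j(a, b) = -2 + b
w(L) = -7/3 (w(L) = 1/(-3/7) = -7/3)
S = 2 (S = (-2 + 0) - 1*(-4) = -2 + 4 = 2)
(w(2)*(S + 5))*q(-27) = -7*(2 + 5)/3*(-27) = -7/3*7*(-27) = -49/3*(-27) = 441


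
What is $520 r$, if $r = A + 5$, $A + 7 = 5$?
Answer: $1560$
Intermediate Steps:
$A = -2$ ($A = -7 + 5 = -2$)
$r = 3$ ($r = -2 + 5 = 3$)
$520 r = 520 \cdot 3 = 1560$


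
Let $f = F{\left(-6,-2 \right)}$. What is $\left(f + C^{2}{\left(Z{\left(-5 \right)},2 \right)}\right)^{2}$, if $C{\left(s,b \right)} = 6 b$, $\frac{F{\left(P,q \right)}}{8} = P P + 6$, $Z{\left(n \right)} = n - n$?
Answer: $230400$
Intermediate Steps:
$Z{\left(n \right)} = 0$
$F{\left(P,q \right)} = 48 + 8 P^{2}$ ($F{\left(P,q \right)} = 8 \left(P P + 6\right) = 8 \left(P^{2} + 6\right) = 8 \left(6 + P^{2}\right) = 48 + 8 P^{2}$)
$f = 336$ ($f = 48 + 8 \left(-6\right)^{2} = 48 + 8 \cdot 36 = 48 + 288 = 336$)
$\left(f + C^{2}{\left(Z{\left(-5 \right)},2 \right)}\right)^{2} = \left(336 + \left(6 \cdot 2\right)^{2}\right)^{2} = \left(336 + 12^{2}\right)^{2} = \left(336 + 144\right)^{2} = 480^{2} = 230400$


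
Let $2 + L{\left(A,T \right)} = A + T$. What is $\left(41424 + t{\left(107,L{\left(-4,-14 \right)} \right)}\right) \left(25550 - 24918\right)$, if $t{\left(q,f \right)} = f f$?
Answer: $26432768$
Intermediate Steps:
$L{\left(A,T \right)} = -2 + A + T$ ($L{\left(A,T \right)} = -2 + \left(A + T\right) = -2 + A + T$)
$t{\left(q,f \right)} = f^{2}$
$\left(41424 + t{\left(107,L{\left(-4,-14 \right)} \right)}\right) \left(25550 - 24918\right) = \left(41424 + \left(-2 - 4 - 14\right)^{2}\right) \left(25550 - 24918\right) = \left(41424 + \left(-20\right)^{2}\right) 632 = \left(41424 + 400\right) 632 = 41824 \cdot 632 = 26432768$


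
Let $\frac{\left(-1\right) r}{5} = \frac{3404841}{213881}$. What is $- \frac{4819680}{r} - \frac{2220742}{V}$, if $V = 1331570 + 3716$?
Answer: $\frac{45880857134382359}{757739419921} \approx 60550.0$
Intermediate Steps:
$r = - \frac{17024205}{213881}$ ($r = - 5 \cdot \frac{3404841}{213881} = - 5 \cdot 3404841 \cdot \frac{1}{213881} = \left(-5\right) \frac{3404841}{213881} = - \frac{17024205}{213881} \approx -79.597$)
$V = 1335286$
$- \frac{4819680}{r} - \frac{2220742}{V} = - \frac{4819680}{- \frac{17024205}{213881}} - \frac{2220742}{1335286} = \left(-4819680\right) \left(- \frac{213881}{17024205}\right) - \frac{1110371}{667643} = \frac{68722531872}{1134947} - \frac{1110371}{667643} = \frac{45880857134382359}{757739419921}$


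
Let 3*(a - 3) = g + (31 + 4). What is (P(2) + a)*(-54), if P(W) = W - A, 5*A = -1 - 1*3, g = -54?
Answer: 144/5 ≈ 28.800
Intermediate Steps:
A = -⅘ (A = (-1 - 1*3)/5 = (-1 - 3)/5 = (⅕)*(-4) = -⅘ ≈ -0.80000)
a = -10/3 (a = 3 + (-54 + (31 + 4))/3 = 3 + (-54 + 35)/3 = 3 + (⅓)*(-19) = 3 - 19/3 = -10/3 ≈ -3.3333)
P(W) = ⅘ + W (P(W) = W - 1*(-⅘) = W + ⅘ = ⅘ + W)
(P(2) + a)*(-54) = ((⅘ + 2) - 10/3)*(-54) = (14/5 - 10/3)*(-54) = -8/15*(-54) = 144/5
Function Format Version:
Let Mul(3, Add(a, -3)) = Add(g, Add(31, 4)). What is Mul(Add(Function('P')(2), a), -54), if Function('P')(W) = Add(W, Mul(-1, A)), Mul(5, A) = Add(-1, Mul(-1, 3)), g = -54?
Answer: Rational(144, 5) ≈ 28.800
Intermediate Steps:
A = Rational(-4, 5) (A = Mul(Rational(1, 5), Add(-1, Mul(-1, 3))) = Mul(Rational(1, 5), Add(-1, -3)) = Mul(Rational(1, 5), -4) = Rational(-4, 5) ≈ -0.80000)
a = Rational(-10, 3) (a = Add(3, Mul(Rational(1, 3), Add(-54, Add(31, 4)))) = Add(3, Mul(Rational(1, 3), Add(-54, 35))) = Add(3, Mul(Rational(1, 3), -19)) = Add(3, Rational(-19, 3)) = Rational(-10, 3) ≈ -3.3333)
Function('P')(W) = Add(Rational(4, 5), W) (Function('P')(W) = Add(W, Mul(-1, Rational(-4, 5))) = Add(W, Rational(4, 5)) = Add(Rational(4, 5), W))
Mul(Add(Function('P')(2), a), -54) = Mul(Add(Add(Rational(4, 5), 2), Rational(-10, 3)), -54) = Mul(Add(Rational(14, 5), Rational(-10, 3)), -54) = Mul(Rational(-8, 15), -54) = Rational(144, 5)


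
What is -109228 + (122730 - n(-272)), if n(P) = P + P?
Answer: 14046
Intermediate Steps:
n(P) = 2*P
-109228 + (122730 - n(-272)) = -109228 + (122730 - 2*(-272)) = -109228 + (122730 - 1*(-544)) = -109228 + (122730 + 544) = -109228 + 123274 = 14046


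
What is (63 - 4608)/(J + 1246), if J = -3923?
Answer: 4545/2677 ≈ 1.6978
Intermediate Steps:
(63 - 4608)/(J + 1246) = (63 - 4608)/(-3923 + 1246) = -4545/(-2677) = -4545*(-1/2677) = 4545/2677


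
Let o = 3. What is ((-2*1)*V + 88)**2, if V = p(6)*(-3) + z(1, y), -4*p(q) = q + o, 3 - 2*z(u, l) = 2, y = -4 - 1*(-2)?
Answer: 21609/4 ≈ 5402.3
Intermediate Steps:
y = -2 (y = -4 + 2 = -2)
z(u, l) = 1/2 (z(u, l) = 3/2 - 1/2*2 = 3/2 - 1 = 1/2)
p(q) = -3/4 - q/4 (p(q) = -(q + 3)/4 = -(3 + q)/4 = -3/4 - q/4)
V = 29/4 (V = (-3/4 - 1/4*6)*(-3) + 1/2 = (-3/4 - 3/2)*(-3) + 1/2 = -9/4*(-3) + 1/2 = 27/4 + 1/2 = 29/4 ≈ 7.2500)
((-2*1)*V + 88)**2 = (-2*1*(29/4) + 88)**2 = (-2*29/4 + 88)**2 = (-29/2 + 88)**2 = (147/2)**2 = 21609/4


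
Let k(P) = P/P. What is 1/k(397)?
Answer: 1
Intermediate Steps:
k(P) = 1
1/k(397) = 1/1 = 1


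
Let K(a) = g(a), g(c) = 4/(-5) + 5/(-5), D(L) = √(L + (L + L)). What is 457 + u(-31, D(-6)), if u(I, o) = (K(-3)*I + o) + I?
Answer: 2409/5 + 3*I*√2 ≈ 481.8 + 4.2426*I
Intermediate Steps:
D(L) = √3*√L (D(L) = √(L + 2*L) = √(3*L) = √3*√L)
g(c) = -9/5 (g(c) = 4*(-⅕) + 5*(-⅕) = -⅘ - 1 = -9/5)
K(a) = -9/5
u(I, o) = o - 4*I/5 (u(I, o) = (-9*I/5 + o) + I = (o - 9*I/5) + I = o - 4*I/5)
457 + u(-31, D(-6)) = 457 + (√3*√(-6) - ⅘*(-31)) = 457 + (√3*(I*√6) + 124/5) = 457 + (3*I*√2 + 124/5) = 457 + (124/5 + 3*I*√2) = 2409/5 + 3*I*√2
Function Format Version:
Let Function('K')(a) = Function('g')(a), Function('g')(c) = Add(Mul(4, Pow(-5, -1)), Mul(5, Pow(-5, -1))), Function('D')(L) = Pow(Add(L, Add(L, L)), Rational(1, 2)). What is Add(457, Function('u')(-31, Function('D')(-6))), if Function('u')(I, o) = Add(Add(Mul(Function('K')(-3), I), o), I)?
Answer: Add(Rational(2409, 5), Mul(3, I, Pow(2, Rational(1, 2)))) ≈ Add(481.80, Mul(4.2426, I))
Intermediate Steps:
Function('D')(L) = Mul(Pow(3, Rational(1, 2)), Pow(L, Rational(1, 2))) (Function('D')(L) = Pow(Add(L, Mul(2, L)), Rational(1, 2)) = Pow(Mul(3, L), Rational(1, 2)) = Mul(Pow(3, Rational(1, 2)), Pow(L, Rational(1, 2))))
Function('g')(c) = Rational(-9, 5) (Function('g')(c) = Add(Mul(4, Rational(-1, 5)), Mul(5, Rational(-1, 5))) = Add(Rational(-4, 5), -1) = Rational(-9, 5))
Function('K')(a) = Rational(-9, 5)
Function('u')(I, o) = Add(o, Mul(Rational(-4, 5), I)) (Function('u')(I, o) = Add(Add(Mul(Rational(-9, 5), I), o), I) = Add(Add(o, Mul(Rational(-9, 5), I)), I) = Add(o, Mul(Rational(-4, 5), I)))
Add(457, Function('u')(-31, Function('D')(-6))) = Add(457, Add(Mul(Pow(3, Rational(1, 2)), Pow(-6, Rational(1, 2))), Mul(Rational(-4, 5), -31))) = Add(457, Add(Mul(Pow(3, Rational(1, 2)), Mul(I, Pow(6, Rational(1, 2)))), Rational(124, 5))) = Add(457, Add(Mul(3, I, Pow(2, Rational(1, 2))), Rational(124, 5))) = Add(457, Add(Rational(124, 5), Mul(3, I, Pow(2, Rational(1, 2))))) = Add(Rational(2409, 5), Mul(3, I, Pow(2, Rational(1, 2))))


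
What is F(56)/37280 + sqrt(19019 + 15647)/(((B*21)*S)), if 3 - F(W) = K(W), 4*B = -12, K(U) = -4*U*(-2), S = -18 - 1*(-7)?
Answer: -89/7456 + sqrt(34666)/693 ≈ 0.25673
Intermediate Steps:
S = -11 (S = -18 + 7 = -11)
K(U) = 8*U
B = -3 (B = (1/4)*(-12) = -3)
F(W) = 3 - 8*W
F(56)/37280 + sqrt(19019 + 15647)/(((B*21)*S)) = (3 - 8*56)/37280 + sqrt(19019 + 15647)/((-3*21*(-11))) = (3 - 448)*(1/37280) + sqrt(34666)/((-63*(-11))) = -445*1/37280 + sqrt(34666)/693 = -89/7456 + sqrt(34666)*(1/693) = -89/7456 + sqrt(34666)/693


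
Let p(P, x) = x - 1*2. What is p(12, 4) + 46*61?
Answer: 2808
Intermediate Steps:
p(P, x) = -2 + x (p(P, x) = x - 2 = -2 + x)
p(12, 4) + 46*61 = (-2 + 4) + 46*61 = 2 + 2806 = 2808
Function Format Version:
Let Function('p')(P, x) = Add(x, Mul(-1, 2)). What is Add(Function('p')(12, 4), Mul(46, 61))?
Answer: 2808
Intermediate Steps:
Function('p')(P, x) = Add(-2, x) (Function('p')(P, x) = Add(x, -2) = Add(-2, x))
Add(Function('p')(12, 4), Mul(46, 61)) = Add(Add(-2, 4), Mul(46, 61)) = Add(2, 2806) = 2808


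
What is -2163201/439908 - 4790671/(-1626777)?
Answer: -470530378303/238544072172 ≈ -1.9725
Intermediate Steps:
-2163201/439908 - 4790671/(-1626777) = -2163201*1/439908 - 4790671*(-1/1626777) = -721067/146636 + 4790671/1626777 = -470530378303/238544072172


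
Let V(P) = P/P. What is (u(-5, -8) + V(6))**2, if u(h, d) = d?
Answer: 49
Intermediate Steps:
V(P) = 1
(u(-5, -8) + V(6))**2 = (-8 + 1)**2 = (-7)**2 = 49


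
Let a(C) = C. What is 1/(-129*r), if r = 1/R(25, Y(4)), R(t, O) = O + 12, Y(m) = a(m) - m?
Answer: -4/43 ≈ -0.093023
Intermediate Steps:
Y(m) = 0 (Y(m) = m - m = 0)
R(t, O) = 12 + O
r = 1/12 (r = 1/(12 + 0) = 1/12 ≈ 0.083333)
1/(-129*r) = 1/(-129*1/12) = 1/(-43/4) = -4/43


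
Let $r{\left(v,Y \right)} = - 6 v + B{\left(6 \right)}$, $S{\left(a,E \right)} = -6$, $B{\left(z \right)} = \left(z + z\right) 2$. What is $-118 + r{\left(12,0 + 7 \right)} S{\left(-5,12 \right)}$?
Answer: $170$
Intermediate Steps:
$B{\left(z \right)} = 4 z$ ($B{\left(z \right)} = 2 z 2 = 4 z$)
$r{\left(v,Y \right)} = 24 - 6 v$ ($r{\left(v,Y \right)} = - 6 v + 4 \cdot 6 = - 6 v + 24 = 24 - 6 v$)
$-118 + r{\left(12,0 + 7 \right)} S{\left(-5,12 \right)} = -118 + \left(24 - 72\right) \left(-6\right) = -118 - -288 = -118 + 288 = 170$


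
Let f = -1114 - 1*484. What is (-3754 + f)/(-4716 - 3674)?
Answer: 2676/4195 ≈ 0.63790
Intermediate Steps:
f = -1598 (f = -1114 - 484 = -1598)
(-3754 + f)/(-4716 - 3674) = (-3754 - 1598)/(-4716 - 3674) = -5352/(-8390) = -5352*(-1/8390) = 2676/4195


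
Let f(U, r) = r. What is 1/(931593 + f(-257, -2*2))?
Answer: 1/931589 ≈ 1.0734e-6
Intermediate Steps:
1/(931593 + f(-257, -2*2)) = 1/(931593 - 2*2) = 1/(931593 - 4) = 1/931589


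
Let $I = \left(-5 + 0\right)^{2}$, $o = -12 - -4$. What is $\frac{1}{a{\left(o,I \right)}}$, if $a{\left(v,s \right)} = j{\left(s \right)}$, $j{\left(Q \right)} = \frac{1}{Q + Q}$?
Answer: $50$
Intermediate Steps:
$o = -8$ ($o = -12 + 4 = -8$)
$I = 25$ ($I = \left(-5\right)^{2} = 25$)
$j{\left(Q \right)} = \frac{1}{2 Q}$
$a{\left(v,s \right)} = \frac{1}{2 s}$
$\frac{1}{a{\left(o,I \right)}} = \frac{1}{\frac{1}{2} \cdot \frac{1}{25}} = \frac{1}{\frac{1}{50}} = 50$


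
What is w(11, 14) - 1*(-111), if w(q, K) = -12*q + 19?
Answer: -2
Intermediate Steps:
w(q, K) = 19 - 12*q
w(11, 14) - 1*(-111) = (19 - 12*11) - 1*(-111) = (19 - 132) + 111 = -113 + 111 = -2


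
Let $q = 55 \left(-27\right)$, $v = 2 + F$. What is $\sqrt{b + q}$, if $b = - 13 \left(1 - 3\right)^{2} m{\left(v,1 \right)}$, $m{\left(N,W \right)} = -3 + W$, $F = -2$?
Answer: $i \sqrt{1381} \approx 37.162 i$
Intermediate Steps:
$v = 0$ ($v = 2 - 2 = 0$)
$q = -1485$
$b = 104$ ($b = - 13 \left(1 - 3\right)^{2} \left(-3 + 1\right) = - 13 \left(-2\right)^{2} \left(-2\right) = \left(-13\right) 4 \left(-2\right) = \left(-52\right) \left(-2\right) = 104$)
$\sqrt{b + q} = \sqrt{104 - 1485} = \sqrt{-1381} = i \sqrt{1381}$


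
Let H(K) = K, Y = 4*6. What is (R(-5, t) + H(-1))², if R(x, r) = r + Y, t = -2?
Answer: 441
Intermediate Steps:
Y = 24
R(x, r) = 24 + r (R(x, r) = r + 24 = 24 + r)
(R(-5, t) + H(-1))² = ((24 - 2) - 1)² = (22 - 1)² = 21² = 441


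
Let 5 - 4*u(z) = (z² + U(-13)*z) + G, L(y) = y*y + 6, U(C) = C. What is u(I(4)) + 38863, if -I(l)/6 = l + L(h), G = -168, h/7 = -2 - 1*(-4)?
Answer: -1388139/4 ≈ -3.4704e+5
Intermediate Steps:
h = 14 (h = 7*(-2 - 1*(-4)) = 7*(-2 + 4) = 7*2 = 14)
L(y) = 6 + y² (L(y) = y² + 6 = 6 + y²)
I(l) = -1212 - 6*l (I(l) = -6*(l + (6 + 14²)) = -6*(l + (6 + 196)) = -6*(l + 202) = -6*(202 + l) = -1212 - 6*l)
u(z) = 173/4 - z²/4 + 13*z/4 (u(z) = 5/4 - ((z² - 13*z) - 168)/4 = 5/4 - (-168 + z² - 13*z)/4 = 5/4 + (42 - z²/4 + 13*z/4) = 173/4 - z²/4 + 13*z/4)
u(I(4)) + 38863 = (173/4 - (-1212 - 6*4)²/4 + 13*(-1212 - 6*4)/4) + 38863 = (173/4 - (-1212 - 24)²/4 + 13*(-1212 - 24)/4) + 38863 = (173/4 - ¼*(-1236)² + (13/4)*(-1236)) + 38863 = (173/4 - ¼*1527696 - 4017) + 38863 = (173/4 - 381924 - 4017) + 38863 = -1543591/4 + 38863 = -1388139/4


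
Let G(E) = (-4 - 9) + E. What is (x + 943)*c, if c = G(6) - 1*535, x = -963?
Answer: 10840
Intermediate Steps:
G(E) = -13 + E
c = -542 (c = (-13 + 6) - 1*535 = -7 - 535 = -542)
(x + 943)*c = (-963 + 943)*(-542) = -20*(-542) = 10840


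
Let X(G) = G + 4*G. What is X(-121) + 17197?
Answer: 16592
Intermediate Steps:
X(G) = 5*G
X(-121) + 17197 = 5*(-121) + 17197 = -605 + 17197 = 16592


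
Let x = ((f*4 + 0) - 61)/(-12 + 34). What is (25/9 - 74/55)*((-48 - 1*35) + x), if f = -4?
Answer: -122657/990 ≈ -123.90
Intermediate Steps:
x = -7/2 (x = ((-4*4 + 0) - 61)/(-12 + 34) = ((-16 + 0) - 61)/22 = (-16 - 61)*(1/22) = -77*1/22 = -7/2 ≈ -3.5000)
(25/9 - 74/55)*((-48 - 1*35) + x) = (25/9 - 74/55)*((-48 - 1*35) - 7/2) = (25*(⅑) - 74*1/55)*((-48 - 35) - 7/2) = (25/9 - 74/55)*(-83 - 7/2) = (709/495)*(-173/2) = -122657/990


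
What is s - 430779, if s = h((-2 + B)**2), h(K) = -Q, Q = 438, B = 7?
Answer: -431217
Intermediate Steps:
h(K) = -438 (h(K) = -1*438 = -438)
s = -438
s - 430779 = -438 - 430779 = -431217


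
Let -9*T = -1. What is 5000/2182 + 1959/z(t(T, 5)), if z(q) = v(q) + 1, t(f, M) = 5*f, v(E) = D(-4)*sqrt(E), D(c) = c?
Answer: -19057921/77461 - 23508*sqrt(5)/71 ≈ -986.39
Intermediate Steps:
T = 1/9 (T = -1/9*(-1) = 1/9 ≈ 0.11111)
v(E) = -4*sqrt(E)
z(q) = 1 - 4*sqrt(q) (z(q) = -4*sqrt(q) + 1 = 1 - 4*sqrt(q))
5000/2182 + 1959/z(t(T, 5)) = 5000/2182 + 1959/(1 - 4*sqrt(5)/3) = 5000*(1/2182) + 1959/(1 - 4*sqrt(5)/3) = 2500/1091 + 1959/(1 - 4*sqrt(5)/3)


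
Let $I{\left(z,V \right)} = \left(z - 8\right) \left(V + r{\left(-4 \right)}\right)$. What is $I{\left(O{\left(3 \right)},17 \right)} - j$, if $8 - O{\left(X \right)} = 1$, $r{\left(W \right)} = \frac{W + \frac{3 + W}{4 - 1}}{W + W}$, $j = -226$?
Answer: $\frac{5003}{24} \approx 208.46$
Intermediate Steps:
$r{\left(W \right)} = \frac{1 + \frac{4 W}{3}}{2 W}$ ($r{\left(W \right)} = \frac{W + \frac{3 + W}{3}}{2 W} = \left(W + \left(3 + W\right) \frac{1}{3}\right) \frac{1}{2 W} = \left(W + \left(1 + \frac{W}{3}\right)\right) \frac{1}{2 W} = \left(1 + \frac{4 W}{3}\right) \frac{1}{2 W} = \frac{1 + \frac{4 W}{3}}{2 W}$)
$O{\left(X \right)} = 7$ ($O{\left(X \right)} = 8 - 1 = 7$)
$I{\left(z,V \right)} = \left(-8 + z\right) \left(\frac{13}{24} + V\right)$ ($I{\left(z,V \right)} = \left(z - 8\right) \left(V + \frac{3 + 4 \left(-4\right)}{6 \left(-4\right)}\right) = \left(-8 + z\right) \left(V + \frac{1}{6} \left(- \frac{1}{4}\right) \left(3 - 16\right)\right) = \left(-8 + z\right) \left(V + \frac{1}{6} \left(- \frac{1}{4}\right) \left(-13\right)\right) = \left(-8 + z\right) \left(V + \frac{13}{24}\right) = \left(-8 + z\right) \left(\frac{13}{24} + V\right)$)
$I{\left(O{\left(3 \right)},17 \right)} - j = \left(- \frac{13}{3} - 136 + \frac{13}{24} \cdot 7 + 17 \cdot 7\right) - -226 = \left(- \frac{13}{3} - 136 + \frac{91}{24} + 119\right) + 226 = - \frac{421}{24} + 226 = \frac{5003}{24}$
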